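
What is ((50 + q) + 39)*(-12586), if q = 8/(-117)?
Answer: -130957330/117 ≈ -1.1193e+6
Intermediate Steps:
q = -8/117 (q = 8*(-1/117) = -8/117 ≈ -0.068376)
((50 + q) + 39)*(-12586) = ((50 - 8/117) + 39)*(-12586) = (5842/117 + 39)*(-12586) = (10405/117)*(-12586) = -130957330/117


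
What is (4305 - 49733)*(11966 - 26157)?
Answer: 644668748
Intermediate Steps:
(4305 - 49733)*(11966 - 26157) = -45428*(-14191) = 644668748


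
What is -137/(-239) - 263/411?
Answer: -6550/98229 ≈ -0.066681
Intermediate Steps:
-137/(-239) - 263/411 = -137*(-1/239) - 263*1/411 = 137/239 - 263/411 = -6550/98229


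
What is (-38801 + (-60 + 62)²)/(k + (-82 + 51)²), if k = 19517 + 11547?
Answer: -38797/32025 ≈ -1.2115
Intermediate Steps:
k = 31064
(-38801 + (-60 + 62)²)/(k + (-82 + 51)²) = (-38801 + (-60 + 62)²)/(31064 + (-82 + 51)²) = (-38801 + 2²)/(31064 + (-31)²) = (-38801 + 4)/(31064 + 961) = -38797/32025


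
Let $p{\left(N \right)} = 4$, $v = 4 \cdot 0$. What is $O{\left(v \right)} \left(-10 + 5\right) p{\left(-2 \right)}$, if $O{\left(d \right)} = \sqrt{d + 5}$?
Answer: $- 20 \sqrt{5} \approx -44.721$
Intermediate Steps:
$v = 0$
$O{\left(d \right)} = \sqrt{5 + d}$
$O{\left(v \right)} \left(-10 + 5\right) p{\left(-2 \right)} = \sqrt{5 + 0} \left(-10 + 5\right) 4 = \sqrt{5} \left(-5\right) 4 = - 5 \sqrt{5} \cdot 4 = - 20 \sqrt{5}$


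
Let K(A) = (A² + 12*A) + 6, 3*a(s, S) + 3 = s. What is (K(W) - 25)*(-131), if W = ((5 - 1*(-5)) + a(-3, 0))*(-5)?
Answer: -144231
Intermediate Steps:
a(s, S) = -1 + s/3
W = -40 (W = ((5 - 1*(-5)) + (-1 + (⅓)*(-3)))*(-5) = ((5 + 5) + (-1 - 1))*(-5) = (10 - 2)*(-5) = 8*(-5) = -40)
K(A) = 6 + A² + 12*A
(K(W) - 25)*(-131) = ((6 + (-40)² + 12*(-40)) - 25)*(-131) = ((6 + 1600 - 480) - 25)*(-131) = (1126 - 25)*(-131) = 1101*(-131) = -144231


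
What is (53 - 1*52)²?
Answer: 1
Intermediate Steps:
(53 - 1*52)² = (53 - 52)² = 1² = 1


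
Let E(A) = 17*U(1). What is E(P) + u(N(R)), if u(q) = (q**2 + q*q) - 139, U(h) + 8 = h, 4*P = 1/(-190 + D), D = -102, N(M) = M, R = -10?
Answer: -58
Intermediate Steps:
P = -1/1168 (P = 1/(4*(-190 - 102)) = (1/4)/(-292) = (1/4)*(-1/292) = -1/1168 ≈ -0.00085616)
U(h) = -8 + h
u(q) = -139 + 2*q**2 (u(q) = (q**2 + q**2) - 139 = 2*q**2 - 139 = -139 + 2*q**2)
E(A) = -119 (E(A) = 17*(-8 + 1) = 17*(-7) = -119)
E(P) + u(N(R)) = -119 + (-139 + 2*(-10)**2) = -119 + (-139 + 2*100) = -119 + (-139 + 200) = -119 + 61 = -58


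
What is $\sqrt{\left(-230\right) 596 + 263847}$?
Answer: $\sqrt{126767} \approx 356.04$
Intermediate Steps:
$\sqrt{\left(-230\right) 596 + 263847} = \sqrt{-137080 + 263847} = \sqrt{126767}$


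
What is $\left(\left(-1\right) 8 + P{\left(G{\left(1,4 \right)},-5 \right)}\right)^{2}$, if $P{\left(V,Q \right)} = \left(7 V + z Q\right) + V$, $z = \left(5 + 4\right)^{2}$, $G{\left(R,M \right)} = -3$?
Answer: $190969$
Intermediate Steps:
$z = 81$ ($z = 9^{2} = 81$)
$P{\left(V,Q \right)} = 8 V + 81 Q$ ($P{\left(V,Q \right)} = \left(7 V + 81 Q\right) + V = 8 V + 81 Q$)
$\left(\left(-1\right) 8 + P{\left(G{\left(1,4 \right)},-5 \right)}\right)^{2} = \left(\left(-1\right) 8 + \left(8 \left(-3\right) + 81 \left(-5\right)\right)\right)^{2} = \left(-8 - 429\right)^{2} = \left(-437\right)^{2} = 190969$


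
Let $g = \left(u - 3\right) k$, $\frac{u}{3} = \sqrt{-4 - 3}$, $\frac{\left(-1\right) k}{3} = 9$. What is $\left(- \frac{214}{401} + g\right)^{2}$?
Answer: $\frac{\left(-32267 + 32481 i \sqrt{7}\right)^{2}}{160801} \approx -39452.0 - 34489.0 i$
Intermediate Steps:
$k = -27$ ($k = \left(-3\right) 9 = -27$)
$u = 3 i \sqrt{7}$ ($u = 3 \sqrt{-4 - 3} = 3 \sqrt{-7} = 3 i \sqrt{7} \approx 7.9373 i$)
$g = 81 - 81 i \sqrt{7}$ ($g = \left(3 i \sqrt{7} - 3\right) \left(-27\right) = \left(-3 + 3 i \sqrt{7}\right) \left(-27\right) = 81 - 81 i \sqrt{7} \approx 81.0 - 214.31 i$)
$\left(- \frac{214}{401} + g\right)^{2} = \left(- \frac{214}{401} + \left(81 - 81 i \sqrt{7}\right)\right)^{2} = \left(\frac{32267}{401} - 81 i \sqrt{7}\right)^{2}$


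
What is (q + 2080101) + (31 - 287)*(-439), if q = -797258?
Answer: 1395227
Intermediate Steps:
(q + 2080101) + (31 - 287)*(-439) = (-797258 + 2080101) + (31 - 287)*(-439) = 1282843 - 256*(-439) = 1282843 + 112384 = 1395227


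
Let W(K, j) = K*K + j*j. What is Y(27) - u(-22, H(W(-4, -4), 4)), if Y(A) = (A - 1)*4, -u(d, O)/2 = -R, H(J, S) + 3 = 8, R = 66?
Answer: -28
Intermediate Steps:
W(K, j) = K**2 + j**2
H(J, S) = 5 (H(J, S) = -3 + 8 = 5)
u(d, O) = 132 (u(d, O) = -(-2)*66 = -2*(-66) = 132)
Y(A) = -4 + 4*A (Y(A) = (-1 + A)*4 = -4 + 4*A)
Y(27) - u(-22, H(W(-4, -4), 4)) = (-4 + 4*27) - 1*132 = (-4 + 108) - 132 = 104 - 132 = -28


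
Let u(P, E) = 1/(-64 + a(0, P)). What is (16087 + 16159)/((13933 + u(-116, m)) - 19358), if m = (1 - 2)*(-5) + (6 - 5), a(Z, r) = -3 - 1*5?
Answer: -2321712/390601 ≈ -5.9439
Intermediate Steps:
a(Z, r) = -8 (a(Z, r) = -3 - 5 = -8)
m = 6 (m = -1*(-5) + 1 = 5 + 1 = 6)
u(P, E) = -1/72 (u(P, E) = 1/(-64 - 8) = 1/(-72) = -1/72)
(16087 + 16159)/((13933 + u(-116, m)) - 19358) = (16087 + 16159)/((13933 - 1/72) - 19358) = 32246/(1003175/72 - 19358) = 32246/(-390601/72) = 32246*(-72/390601) = -2321712/390601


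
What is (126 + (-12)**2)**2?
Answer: 72900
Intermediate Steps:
(126 + (-12)**2)**2 = (126 + 144)**2 = 270**2 = 72900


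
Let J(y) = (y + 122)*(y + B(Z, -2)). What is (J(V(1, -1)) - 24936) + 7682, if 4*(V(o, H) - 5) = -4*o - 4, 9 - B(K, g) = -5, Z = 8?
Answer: -15129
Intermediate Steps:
B(K, g) = 14 (B(K, g) = 9 - 1*(-5) = 9 + 5 = 14)
V(o, H) = 4 - o (V(o, H) = 5 + (-4*o - 4)/4 = 5 + (-4 - 4*o)/4 = 5 + (-1 - o) = 4 - o)
J(y) = (14 + y)*(122 + y) (J(y) = (y + 122)*(y + 14) = (122 + y)*(14 + y) = (14 + y)*(122 + y))
(J(V(1, -1)) - 24936) + 7682 = ((1708 + (4 - 1*1)² + 136*(4 - 1*1)) - 24936) + 7682 = ((1708 + (4 - 1)² + 136*(4 - 1)) - 24936) + 7682 = ((1708 + 3² + 136*3) - 24936) + 7682 = ((1708 + 9 + 408) - 24936) + 7682 = (2125 - 24936) + 7682 = -22811 + 7682 = -15129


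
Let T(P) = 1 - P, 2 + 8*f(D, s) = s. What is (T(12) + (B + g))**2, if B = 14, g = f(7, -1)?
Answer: 441/64 ≈ 6.8906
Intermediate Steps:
f(D, s) = -1/4 + s/8
g = -3/8 (g = -1/4 + (1/8)*(-1) = -1/4 - 1/8 = -3/8 ≈ -0.37500)
(T(12) + (B + g))**2 = ((1 - 1*12) + (14 - 3/8))**2 = ((1 - 12) + 109/8)**2 = (-11 + 109/8)**2 = (21/8)**2 = 441/64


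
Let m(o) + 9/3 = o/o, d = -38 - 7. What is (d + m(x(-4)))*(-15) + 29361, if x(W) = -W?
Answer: 30066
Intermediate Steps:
d = -45
m(o) = -2 (m(o) = -3 + o/o = -3 + 1 = -2)
(d + m(x(-4)))*(-15) + 29361 = (-45 - 2)*(-15) + 29361 = -47*(-15) + 29361 = 705 + 29361 = 30066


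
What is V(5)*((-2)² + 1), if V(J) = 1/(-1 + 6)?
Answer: 1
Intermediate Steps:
V(J) = ⅕ (V(J) = 1/5 = ⅕)
V(5)*((-2)² + 1) = ((-2)² + 1)/5 = (4 + 1)/5 = (⅕)*5 = 1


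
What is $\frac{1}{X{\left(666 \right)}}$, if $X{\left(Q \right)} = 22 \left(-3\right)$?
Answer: $- \frac{1}{66} \approx -0.015152$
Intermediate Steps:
$X{\left(Q \right)} = -66$
$\frac{1}{X{\left(666 \right)}} = \frac{1}{-66} = - \frac{1}{66}$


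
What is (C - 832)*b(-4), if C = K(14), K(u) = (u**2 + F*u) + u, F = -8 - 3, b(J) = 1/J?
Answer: 194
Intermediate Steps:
F = -11 (F = -8 - 1*3 = -8 - 3 = -11)
K(u) = u**2 - 10*u (K(u) = (u**2 - 11*u) + u = u**2 - 10*u)
C = 56 (C = 14*(-10 + 14) = 14*4 = 56)
(C - 832)*b(-4) = (56 - 832)/(-4) = -776*(-1/4) = 194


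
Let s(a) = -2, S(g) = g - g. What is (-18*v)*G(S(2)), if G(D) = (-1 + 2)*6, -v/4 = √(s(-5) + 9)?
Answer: 432*√7 ≈ 1143.0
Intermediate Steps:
S(g) = 0
v = -4*√7 (v = -4*√(-2 + 9) = -4*√7 ≈ -10.583)
G(D) = 6 (G(D) = 1*6 = 6)
(-18*v)*G(S(2)) = -(-72)*√7*6 = (72*√7)*6 = 432*√7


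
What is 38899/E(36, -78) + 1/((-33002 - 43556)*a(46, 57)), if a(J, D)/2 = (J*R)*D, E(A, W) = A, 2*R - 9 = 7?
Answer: 10411191628429/9635283648 ≈ 1080.5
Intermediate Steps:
R = 8 (R = 9/2 + (½)*7 = 9/2 + 7/2 = 8)
a(J, D) = 16*D*J (a(J, D) = 2*((J*8)*D) = 2*((8*J)*D) = 2*(8*D*J) = 16*D*J)
38899/E(36, -78) + 1/((-33002 - 43556)*a(46, 57)) = 38899/36 + 1/((-33002 - 43556)*((16*57*46))) = 38899*(1/36) + 1/(-76558*41952) = 38899/36 - 1/76558*1/41952 = 38899/36 - 1/3211761216 = 10411191628429/9635283648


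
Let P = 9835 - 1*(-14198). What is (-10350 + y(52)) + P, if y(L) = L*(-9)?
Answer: 13215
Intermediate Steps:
y(L) = -9*L
P = 24033 (P = 9835 + 14198 = 24033)
(-10350 + y(52)) + P = (-10350 - 9*52) + 24033 = (-10350 - 468) + 24033 = -10818 + 24033 = 13215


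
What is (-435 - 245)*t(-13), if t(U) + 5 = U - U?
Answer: 3400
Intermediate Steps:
t(U) = -5 (t(U) = -5 + (U - U) = -5 + 0 = -5)
(-435 - 245)*t(-13) = (-435 - 245)*(-5) = -680*(-5) = 3400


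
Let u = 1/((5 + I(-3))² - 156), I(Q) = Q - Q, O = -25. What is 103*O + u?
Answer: -337326/131 ≈ -2575.0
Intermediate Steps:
I(Q) = 0
u = -1/131 (u = 1/((5 + 0)² - 156) = 1/(5² - 156) = 1/(25 - 156) = 1/(-131) = -1/131 ≈ -0.0076336)
103*O + u = 103*(-25) - 1/131 = -2575 - 1/131 = -337326/131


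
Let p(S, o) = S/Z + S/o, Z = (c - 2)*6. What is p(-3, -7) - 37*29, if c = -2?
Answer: -60057/56 ≈ -1072.4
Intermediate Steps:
Z = -24 (Z = (-2 - 2)*6 = -4*6 = -24)
p(S, o) = -S/24 + S/o (p(S, o) = S/(-24) + S/o = S*(-1/24) + S/o = -S/24 + S/o)
p(-3, -7) - 37*29 = (-1/24*(-3) - 3/(-7)) - 37*29 = (⅛ - 3*(-⅐)) - 1073 = (⅛ + 3/7) - 1073 = 31/56 - 1073 = -60057/56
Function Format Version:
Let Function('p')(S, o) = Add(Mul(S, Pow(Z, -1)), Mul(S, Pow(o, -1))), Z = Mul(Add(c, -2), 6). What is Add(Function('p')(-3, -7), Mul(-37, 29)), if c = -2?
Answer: Rational(-60057, 56) ≈ -1072.4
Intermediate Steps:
Z = -24 (Z = Mul(Add(-2, -2), 6) = Mul(-4, 6) = -24)
Function('p')(S, o) = Add(Mul(Rational(-1, 24), S), Mul(S, Pow(o, -1))) (Function('p')(S, o) = Add(Mul(S, Pow(-24, -1)), Mul(S, Pow(o, -1))) = Add(Mul(S, Rational(-1, 24)), Mul(S, Pow(o, -1))) = Add(Mul(Rational(-1, 24), S), Mul(S, Pow(o, -1))))
Add(Function('p')(-3, -7), Mul(-37, 29)) = Add(Add(Mul(Rational(-1, 24), -3), Mul(-3, Pow(-7, -1))), Mul(-37, 29)) = Add(Add(Rational(1, 8), Mul(-3, Rational(-1, 7))), -1073) = Add(Add(Rational(1, 8), Rational(3, 7)), -1073) = Add(Rational(31, 56), -1073) = Rational(-60057, 56)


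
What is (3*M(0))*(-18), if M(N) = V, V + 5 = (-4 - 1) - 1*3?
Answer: 702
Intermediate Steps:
V = -13 (V = -5 + ((-4 - 1) - 1*3) = -5 + (-5 - 3) = -5 - 8 = -13)
M(N) = -13
(3*M(0))*(-18) = (3*(-13))*(-18) = -39*(-18) = 702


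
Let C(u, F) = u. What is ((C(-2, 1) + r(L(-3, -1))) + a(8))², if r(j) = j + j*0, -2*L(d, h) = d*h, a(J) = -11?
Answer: 841/4 ≈ 210.25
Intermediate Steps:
L(d, h) = -d*h/2
r(j) = j (r(j) = j + 0 = j)
((C(-2, 1) + r(L(-3, -1))) + a(8))² = ((-2 - ½*(-3)*(-1)) - 11)² = ((-2 - 3/2) - 11)² = (-7/2 - 11)² = (-29/2)² = 841/4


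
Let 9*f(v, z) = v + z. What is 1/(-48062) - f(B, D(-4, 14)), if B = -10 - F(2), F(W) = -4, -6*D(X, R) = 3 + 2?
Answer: 492622/648837 ≈ 0.75924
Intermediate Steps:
D(X, R) = -⅚ (D(X, R) = -(3 + 2)/6 = -⅙*5 = -⅚)
B = -6 (B = -10 - 1*(-4) = -10 + 4 = -6)
f(v, z) = v/9 + z/9 (f(v, z) = (v + z)/9 = v/9 + z/9)
1/(-48062) - f(B, D(-4, 14)) = 1/(-48062) - ((⅑)*(-6) + (⅑)*(-⅚)) = -1/48062 - (-⅔ - 5/54) = -1/48062 - 1*(-41/54) = -1/48062 + 41/54 = 492622/648837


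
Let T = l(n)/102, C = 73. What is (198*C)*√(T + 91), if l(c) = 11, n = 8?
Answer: 2409*√947886/17 ≈ 1.3796e+5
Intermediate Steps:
T = 11/102 ≈ 0.10784
(198*C)*√(T + 91) = (198*73)*√(11/102 + 91) = 14454*√(9293/102) = 14454*(√947886/102) = 2409*√947886/17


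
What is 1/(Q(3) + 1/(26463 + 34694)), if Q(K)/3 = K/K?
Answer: 61157/183472 ≈ 0.33333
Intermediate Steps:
Q(K) = 3 (Q(K) = 3*(K/K) = 3*1 = 3)
1/(Q(3) + 1/(26463 + 34694)) = 1/(3 + 1/(26463 + 34694)) = 1/(3 + 1/61157) = 1/(183472/61157) = 61157/183472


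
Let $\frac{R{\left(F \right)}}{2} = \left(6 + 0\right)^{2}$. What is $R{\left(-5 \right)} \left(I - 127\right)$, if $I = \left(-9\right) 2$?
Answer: $-10440$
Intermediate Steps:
$R{\left(F \right)} = 72$ ($R{\left(F \right)} = 2 \left(6 + 0\right)^{2} = 2 \cdot 6^{2} = 2 \cdot 36 = 72$)
$I = -18$
$R{\left(-5 \right)} \left(I - 127\right) = 72 \left(-18 - 127\right) = 72 \left(-145\right) = -10440$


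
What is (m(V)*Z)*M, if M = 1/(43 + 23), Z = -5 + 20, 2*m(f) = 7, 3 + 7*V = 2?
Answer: 35/44 ≈ 0.79545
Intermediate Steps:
V = -⅐ (V = -3/7 + (⅐)*2 = -3/7 + 2/7 = -⅐ ≈ -0.14286)
m(f) = 7/2 (m(f) = (½)*7 = 7/2)
Z = 15
M = 1/66 ≈ 0.015152
(m(V)*Z)*M = ((7/2)*15)*(1/66) = (105/2)*(1/66) = 35/44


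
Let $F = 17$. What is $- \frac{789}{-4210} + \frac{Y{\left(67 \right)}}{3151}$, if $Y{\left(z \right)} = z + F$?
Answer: $\frac{2839779}{13265710} \approx 0.21407$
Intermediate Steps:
$Y{\left(z \right)} = 17 + z$ ($Y{\left(z \right)} = z + 17 = 17 + z$)
$- \frac{789}{-4210} + \frac{Y{\left(67 \right)}}{3151} = - \frac{789}{-4210} + \frac{17 + 67}{3151} = \left(-789\right) \left(- \frac{1}{4210}\right) + 84 \cdot \frac{1}{3151} = \frac{789}{4210} + \frac{84}{3151} = \frac{2839779}{13265710}$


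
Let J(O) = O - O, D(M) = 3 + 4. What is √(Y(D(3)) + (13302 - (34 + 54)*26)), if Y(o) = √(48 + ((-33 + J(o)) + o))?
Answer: √(11014 + √22) ≈ 104.97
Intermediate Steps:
D(M) = 7
J(O) = 0
Y(o) = √(15 + o) (Y(o) = √(48 + ((-33 + 0) + o)) = √(48 + (-33 + o)) = √(15 + o))
√(Y(D(3)) + (13302 - (34 + 54)*26)) = √(√(15 + 7) + (13302 - (34 + 54)*26)) = √(√22 + (13302 - 88*26)) = √(√22 + (13302 - 1*2288)) = √(√22 + (13302 - 2288)) = √(√22 + 11014) = √(11014 + √22)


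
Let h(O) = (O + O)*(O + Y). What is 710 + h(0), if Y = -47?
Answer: 710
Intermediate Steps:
h(O) = 2*O*(-47 + O) (h(O) = (O + O)*(O - 47) = (2*O)*(-47 + O) = 2*O*(-47 + O))
710 + h(0) = 710 + 2*0*(-47 + 0) = 710 + 2*0*(-47) = 710 + 0 = 710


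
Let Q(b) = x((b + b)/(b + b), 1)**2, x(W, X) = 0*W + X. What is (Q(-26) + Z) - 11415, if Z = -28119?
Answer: -39533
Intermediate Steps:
x(W, X) = X (x(W, X) = 0 + X = X)
Q(b) = 1 (Q(b) = 1**2 = 1)
(Q(-26) + Z) - 11415 = (1 - 28119) - 11415 = -28118 - 11415 = -39533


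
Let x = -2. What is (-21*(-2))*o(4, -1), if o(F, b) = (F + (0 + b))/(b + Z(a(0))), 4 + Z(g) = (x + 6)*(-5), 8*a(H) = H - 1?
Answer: -126/25 ≈ -5.0400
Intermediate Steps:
a(H) = -1/8 + H/8 (a(H) = (H - 1)/8 = (-1 + H)/8 = -1/8 + H/8)
Z(g) = -24 (Z(g) = -4 + (-2 + 6)*(-5) = -4 + 4*(-5) = -4 - 20 = -24)
o(F, b) = (F + b)/(-24 + b) (o(F, b) = (F + (0 + b))/(b - 24) = (F + b)/(-24 + b))
(-21*(-2))*o(4, -1) = (-21*(-2))*((4 - 1)/(-24 - 1)) = 42*(3/(-25)) = 42*(-1/25*3) = 42*(-3/25) = -126/25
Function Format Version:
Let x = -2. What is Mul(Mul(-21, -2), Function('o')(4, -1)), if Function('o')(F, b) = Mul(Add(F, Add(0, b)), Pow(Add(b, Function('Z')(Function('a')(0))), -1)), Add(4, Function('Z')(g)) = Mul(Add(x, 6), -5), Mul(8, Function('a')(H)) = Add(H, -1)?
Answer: Rational(-126, 25) ≈ -5.0400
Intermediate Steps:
Function('a')(H) = Add(Rational(-1, 8), Mul(Rational(1, 8), H)) (Function('a')(H) = Mul(Rational(1, 8), Add(H, -1)) = Mul(Rational(1, 8), Add(-1, H)) = Add(Rational(-1, 8), Mul(Rational(1, 8), H)))
Function('Z')(g) = -24 (Function('Z')(g) = Add(-4, Mul(Add(-2, 6), -5)) = Add(-4, Mul(4, -5)) = Add(-4, -20) = -24)
Function('o')(F, b) = Mul(Pow(Add(-24, b), -1), Add(F, b)) (Function('o')(F, b) = Mul(Add(F, Add(0, b)), Pow(Add(b, -24), -1)) = Mul(Add(F, b), Pow(Add(-24, b), -1)) = Mul(Pow(Add(-24, b), -1), Add(F, b)))
Mul(Mul(-21, -2), Function('o')(4, -1)) = Mul(Mul(-21, -2), Mul(Pow(Add(-24, -1), -1), Add(4, -1))) = Mul(42, Mul(Pow(-25, -1), 3)) = Mul(42, Mul(Rational(-1, 25), 3)) = Mul(42, Rational(-3, 25)) = Rational(-126, 25)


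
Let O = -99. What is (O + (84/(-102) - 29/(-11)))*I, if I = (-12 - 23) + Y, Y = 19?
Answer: 290784/187 ≈ 1555.0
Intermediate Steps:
I = -16 (I = (-12 - 23) + 19 = -35 + 19 = -16)
(O + (84/(-102) - 29/(-11)))*I = (-99 + (84/(-102) - 29/(-11)))*(-16) = (-99 + (84*(-1/102) - 29*(-1/11)))*(-16) = (-99 + (-14/17 + 29/11))*(-16) = (-99 + 339/187)*(-16) = -18174/187*(-16) = 290784/187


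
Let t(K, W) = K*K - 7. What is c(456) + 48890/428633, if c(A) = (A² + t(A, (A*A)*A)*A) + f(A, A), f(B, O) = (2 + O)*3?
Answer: 40730822584112/428633 ≈ 9.5025e+7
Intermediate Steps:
f(B, O) = 6 + 3*O
t(K, W) = -7 + K² (t(K, W) = K² - 7 = -7 + K²)
c(A) = 6 + A² + 3*A + A*(-7 + A²) (c(A) = (A² + (-7 + A²)*A) + (6 + 3*A) = (A² + A*(-7 + A²)) + (6 + 3*A) = 6 + A² + 3*A + A*(-7 + A²))
c(456) + 48890/428633 = (6 + 456² + 456³ - 4*456) + 48890/428633 = (6 + 207936 + 94818816 - 1824) + 48890*(1/428633) = 95024934 + 48890/428633 = 40730822584112/428633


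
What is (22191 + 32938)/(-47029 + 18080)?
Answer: -55129/28949 ≈ -1.9043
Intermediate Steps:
(22191 + 32938)/(-47029 + 18080) = 55129/(-28949) = 55129*(-1/28949) = -55129/28949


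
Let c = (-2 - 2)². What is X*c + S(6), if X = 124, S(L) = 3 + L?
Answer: 1993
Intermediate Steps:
c = 16 (c = (-4)² = 16)
X*c + S(6) = 124*16 + (3 + 6) = 1984 + 9 = 1993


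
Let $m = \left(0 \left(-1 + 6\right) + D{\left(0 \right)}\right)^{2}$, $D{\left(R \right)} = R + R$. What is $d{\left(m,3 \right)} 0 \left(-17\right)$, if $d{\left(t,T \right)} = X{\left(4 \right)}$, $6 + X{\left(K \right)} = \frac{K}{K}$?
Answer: $0$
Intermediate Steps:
$D{\left(R \right)} = 2 R$
$m = 0$ ($m = \left(0 \left(-1 + 6\right) + 2 \cdot 0\right)^{2} = \left(0 \cdot 5 + 0\right)^{2} = \left(0 + 0\right)^{2} = 0^{2} = 0$)
$X{\left(K \right)} = -5$ ($X{\left(K \right)} = -6 + \frac{K}{K} = -6 + 1 = -5$)
$d{\left(t,T \right)} = -5$
$d{\left(m,3 \right)} 0 \left(-17\right) = \left(-5\right) 0 \left(-17\right) = 0 \left(-17\right) = 0$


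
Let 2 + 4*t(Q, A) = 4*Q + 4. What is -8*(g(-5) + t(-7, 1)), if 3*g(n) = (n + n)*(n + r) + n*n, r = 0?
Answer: -148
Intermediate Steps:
t(Q, A) = ½ + Q (t(Q, A) = -½ + (4*Q + 4)/4 = -½ + (4 + 4*Q)/4 = -½ + (1 + Q) = ½ + Q)
g(n) = n² (g(n) = ((n + n)*(n + 0) + n*n)/3 = ((2*n)*n + n²)/3 = (2*n² + n²)/3 = (3*n²)/3 = n²)
-8*(g(-5) + t(-7, 1)) = -8*((-5)² + (½ - 7)) = -8*(25 - 13/2) = -8*37/2 = -148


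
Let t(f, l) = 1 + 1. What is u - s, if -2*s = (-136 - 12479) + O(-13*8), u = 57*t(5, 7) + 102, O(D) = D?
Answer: -12287/2 ≈ -6143.5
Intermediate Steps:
t(f, l) = 2
u = 216 (u = 57*2 + 102 = 114 + 102 = 216)
s = 12719/2 (s = -((-136 - 12479) - 13*8)/2 = -(-12615 - 104)/2 = -½*(-12719) = 12719/2 ≈ 6359.5)
u - s = 216 - 1*12719/2 = 216 - 12719/2 = -12287/2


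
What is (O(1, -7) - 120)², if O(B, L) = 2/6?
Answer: 128881/9 ≈ 14320.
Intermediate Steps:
O(B, L) = ⅓ (O(B, L) = 2*(⅙) = ⅓)
(O(1, -7) - 120)² = (⅓ - 120)² = (-359/3)² = 128881/9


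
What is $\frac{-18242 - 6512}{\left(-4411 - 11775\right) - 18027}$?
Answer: $\frac{24754}{34213} \approx 0.72353$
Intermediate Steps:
$\frac{-18242 - 6512}{\left(-4411 - 11775\right) - 18027} = - \frac{24754}{\left(-4411 - 11775\right) - 18027} = - \frac{24754}{-16186 - 18027} = - \frac{24754}{-34213} = \left(-24754\right) \left(- \frac{1}{34213}\right) = \frac{24754}{34213}$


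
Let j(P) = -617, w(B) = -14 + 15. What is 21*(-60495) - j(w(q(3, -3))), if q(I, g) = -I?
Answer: -1269778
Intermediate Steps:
w(B) = 1
21*(-60495) - j(w(q(3, -3))) = 21*(-60495) - 1*(-617) = -1270395 + 617 = -1269778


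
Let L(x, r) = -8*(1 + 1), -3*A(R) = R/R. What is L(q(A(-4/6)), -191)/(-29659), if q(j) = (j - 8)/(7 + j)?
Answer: 16/29659 ≈ 0.00053946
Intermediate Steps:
A(R) = -1/3 (A(R) = -R/(3*R) = -1/3*1 = -1/3)
q(j) = (-8 + j)/(7 + j)
L(x, r) = -16 (L(x, r) = -8*2 = -16)
L(q(A(-4/6)), -191)/(-29659) = -16/(-29659) = -16*(-1/29659) = 16/29659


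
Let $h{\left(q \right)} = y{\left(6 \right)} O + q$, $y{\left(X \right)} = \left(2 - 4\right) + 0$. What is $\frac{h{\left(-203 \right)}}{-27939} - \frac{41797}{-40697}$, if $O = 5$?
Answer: $\frac{392144948}{379011161} \approx 1.0347$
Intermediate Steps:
$y{\left(X \right)} = -2$ ($y{\left(X \right)} = -2 + 0 = -2$)
$h{\left(q \right)} = -10 + q$ ($h{\left(q \right)} = \left(-2\right) 5 + q = -10 + q$)
$\frac{h{\left(-203 \right)}}{-27939} - \frac{41797}{-40697} = \frac{-10 - 203}{-27939} - \frac{41797}{-40697} = \left(-213\right) \left(- \frac{1}{27939}\right) - - \frac{41797}{40697} = \frac{71}{9313} + \frac{41797}{40697} = \frac{392144948}{379011161}$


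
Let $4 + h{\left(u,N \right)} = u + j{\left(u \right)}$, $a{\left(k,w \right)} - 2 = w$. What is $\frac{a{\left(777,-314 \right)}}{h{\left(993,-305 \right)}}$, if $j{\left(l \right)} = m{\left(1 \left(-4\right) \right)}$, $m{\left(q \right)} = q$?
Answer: $- \frac{312}{985} \approx -0.31675$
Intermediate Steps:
$a{\left(k,w \right)} = 2 + w$
$j{\left(l \right)} = -4$ ($j{\left(l \right)} = 1 \left(-4\right) = -4$)
$h{\left(u,N \right)} = -8 + u$ ($h{\left(u,N \right)} = -4 + \left(u - 4\right) = -4 + \left(-4 + u\right) = -8 + u$)
$\frac{a{\left(777,-314 \right)}}{h{\left(993,-305 \right)}} = \frac{2 - 314}{-8 + 993} = - \frac{312}{985}$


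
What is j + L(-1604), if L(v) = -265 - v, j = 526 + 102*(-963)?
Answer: -96361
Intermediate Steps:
j = -97700 (j = 526 - 98226 = -97700)
j + L(-1604) = -97700 + (-265 - 1*(-1604)) = -97700 + (-265 + 1604) = -97700 + 1339 = -96361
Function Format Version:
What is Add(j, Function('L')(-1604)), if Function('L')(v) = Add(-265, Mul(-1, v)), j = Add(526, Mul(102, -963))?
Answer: -96361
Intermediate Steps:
j = -97700 (j = Add(526, -98226) = -97700)
Add(j, Function('L')(-1604)) = Add(-97700, Add(-265, Mul(-1, -1604))) = Add(-97700, Add(-265, 1604)) = Add(-97700, 1339) = -96361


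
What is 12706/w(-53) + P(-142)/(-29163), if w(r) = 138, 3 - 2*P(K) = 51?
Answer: 61758065/670749 ≈ 92.073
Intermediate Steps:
P(K) = -24 (P(K) = 3/2 - 1/2*51 = 3/2 - 51/2 = -24)
12706/w(-53) + P(-142)/(-29163) = 12706/138 - 24/(-29163) = 12706*(1/138) - 24*(-1/29163) = 6353/69 + 8/9721 = 61758065/670749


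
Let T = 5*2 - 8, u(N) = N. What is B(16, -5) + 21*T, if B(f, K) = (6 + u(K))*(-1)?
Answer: 41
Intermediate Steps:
B(f, K) = -6 - K (B(f, K) = (6 + K)*(-1) = -6 - K)
T = 2 (T = 10 - 8 = 2)
B(16, -5) + 21*T = (-6 - 1*(-5)) + 21*2 = (-6 + 5) + 42 = -1 + 42 = 41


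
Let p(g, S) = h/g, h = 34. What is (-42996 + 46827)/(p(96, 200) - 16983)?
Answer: -183888/815167 ≈ -0.22558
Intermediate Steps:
p(g, S) = 34/g
(-42996 + 46827)/(p(96, 200) - 16983) = (-42996 + 46827)/(34/96 - 16983) = 3831/(34*(1/96) - 16983) = 3831/(17/48 - 16983) = 3831/(-815167/48) = 3831*(-48/815167) = -183888/815167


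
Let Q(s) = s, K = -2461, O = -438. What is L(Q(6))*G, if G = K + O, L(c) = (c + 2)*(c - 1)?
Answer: -115960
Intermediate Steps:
L(c) = (-1 + c)*(2 + c) (L(c) = (2 + c)*(-1 + c) = (-1 + c)*(2 + c))
G = -2899 (G = -2461 - 438 = -2899)
L(Q(6))*G = (-2 + 6 + 6²)*(-2899) = (-2 + 6 + 36)*(-2899) = 40*(-2899) = -115960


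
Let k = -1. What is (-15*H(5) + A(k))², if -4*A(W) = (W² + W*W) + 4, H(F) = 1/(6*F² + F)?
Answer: 9801/3844 ≈ 2.5497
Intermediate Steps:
H(F) = 1/(F + 6*F²)
A(W) = -1 - W²/2 (A(W) = -((W² + W*W) + 4)/4 = -((W² + W²) + 4)/4 = -(2*W² + 4)/4 = -(4 + 2*W²)/4 = -1 - W²/2)
(-15*H(5) + A(k))² = (-15/(5*(1 + 6*5)) + (-1 - ½*(-1)²))² = (-3/(1 + 30) + (-1 - ½*1))² = (-3/31 + (-1 - ½))² = (-3/31 - 3/2)² = (-99/62)² = 9801/3844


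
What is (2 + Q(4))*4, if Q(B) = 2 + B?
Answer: 32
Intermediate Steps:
(2 + Q(4))*4 = (2 + (2 + 4))*4 = (2 + 6)*4 = 8*4 = 32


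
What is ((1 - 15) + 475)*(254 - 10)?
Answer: 112484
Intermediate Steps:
((1 - 15) + 475)*(254 - 10) = (-14 + 475)*244 = 461*244 = 112484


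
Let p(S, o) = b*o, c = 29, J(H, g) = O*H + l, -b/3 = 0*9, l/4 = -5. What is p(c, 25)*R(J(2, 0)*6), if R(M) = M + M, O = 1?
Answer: 0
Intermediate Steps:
l = -20 (l = 4*(-5) = -20)
b = 0 (b = -0*9 = -3*0 = 0)
J(H, g) = -20 + H (J(H, g) = 1*H - 20 = H - 20 = -20 + H)
R(M) = 2*M
p(S, o) = 0 (p(S, o) = 0*o = 0)
p(c, 25)*R(J(2, 0)*6) = 0*(2*((-20 + 2)*6)) = 0*(2*(-18*6)) = 0*(2*(-108)) = 0*(-216) = 0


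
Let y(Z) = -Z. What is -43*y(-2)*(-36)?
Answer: 3096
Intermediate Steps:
-43*y(-2)*(-36) = -(-43)*(-2)*(-36) = -43*2*(-36) = -86*(-36) = 3096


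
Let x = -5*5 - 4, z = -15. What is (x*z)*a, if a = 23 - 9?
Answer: 6090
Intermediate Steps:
x = -29 (x = -25 - 4 = -29)
a = 14
(x*z)*a = -29*(-15)*14 = 435*14 = 6090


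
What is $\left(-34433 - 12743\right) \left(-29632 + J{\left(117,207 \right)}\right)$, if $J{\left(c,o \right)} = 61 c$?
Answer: $1061224120$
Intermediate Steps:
$\left(-34433 - 12743\right) \left(-29632 + J{\left(117,207 \right)}\right) = \left(-34433 - 12743\right) \left(-29632 + 61 \cdot 117\right) = - 47176 \left(-29632 + 7137\right) = \left(-47176\right) \left(-22495\right) = 1061224120$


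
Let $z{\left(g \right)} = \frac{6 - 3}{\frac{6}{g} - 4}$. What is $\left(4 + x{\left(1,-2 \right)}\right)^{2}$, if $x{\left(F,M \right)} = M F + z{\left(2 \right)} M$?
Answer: $64$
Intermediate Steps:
$z{\left(g \right)} = \frac{3}{-4 + \frac{6}{g}}$
$x{\left(F,M \right)} = - 3 M + F M$ ($x{\left(F,M \right)} = M F + \left(-3\right) 2 \frac{1}{-6 + 4 \cdot 2} M = F M + \left(-3\right) 2 \frac{1}{-6 + 8} M = F M + \left(-3\right) 2 \cdot \frac{1}{2} M = F M - 3 M = - 3 M + F M$)
$\left(4 + x{\left(1,-2 \right)}\right)^{2} = \left(4 - 2 \left(-3 + 1\right)\right)^{2} = \left(4 - -4\right)^{2} = \left(4 + 4\right)^{2} = 8^{2} = 64$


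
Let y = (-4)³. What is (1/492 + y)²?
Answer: 991431169/242064 ≈ 4095.7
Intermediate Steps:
y = -64
(1/492 + y)² = (1/492 - 64)² = (-31487/492)² = 991431169/242064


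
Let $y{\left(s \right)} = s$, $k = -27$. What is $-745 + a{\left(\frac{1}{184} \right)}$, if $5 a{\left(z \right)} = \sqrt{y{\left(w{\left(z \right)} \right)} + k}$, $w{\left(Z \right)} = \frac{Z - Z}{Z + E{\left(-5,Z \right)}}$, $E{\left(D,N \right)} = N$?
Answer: $-745 + \frac{3 i \sqrt{3}}{5} \approx -745.0 + 1.0392 i$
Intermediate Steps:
$w{\left(Z \right)} = 0$ ($w{\left(Z \right)} = \frac{Z - Z}{Z + Z} = \frac{0}{2 Z} = 0 \frac{1}{2 Z} = 0$)
$a{\left(z \right)} = \frac{3 i \sqrt{3}}{5}$ ($a{\left(z \right)} = \frac{\sqrt{0 - 27}}{5} = \frac{\sqrt{-27}}{5} = \frac{3 i \sqrt{3}}{5}$)
$-745 + a{\left(\frac{1}{184} \right)} = -745 + \frac{3 i \sqrt{3}}{5}$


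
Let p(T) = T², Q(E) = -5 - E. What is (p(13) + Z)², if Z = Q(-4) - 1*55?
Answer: 12769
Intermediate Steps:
Z = -56 (Z = (-5 - 1*(-4)) - 1*55 = (-5 + 4) - 55 = -1 - 55 = -56)
(p(13) + Z)² = (13² - 56)² = (169 - 56)² = 113² = 12769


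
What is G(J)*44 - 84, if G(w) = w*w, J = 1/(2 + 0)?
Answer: -73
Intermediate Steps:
J = 1/2 ≈ 0.50000
G(w) = w**2
G(J)*44 - 84 = (1/2)**2*44 - 84 = (1/4)*44 - 84 = 11 - 84 = -73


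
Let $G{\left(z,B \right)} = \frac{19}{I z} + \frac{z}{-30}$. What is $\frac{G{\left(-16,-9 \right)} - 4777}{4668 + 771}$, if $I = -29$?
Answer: $- \frac{33243923}{37855440} \approx -0.87818$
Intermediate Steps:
$G{\left(z,B \right)} = - \frac{19}{29 z} - \frac{z}{30}$ ($G{\left(z,B \right)} = \frac{19}{\left(-29\right) z} + \frac{z}{-30} = 19 \left(- \frac{1}{29 z}\right) + z \left(- \frac{1}{30}\right) = - \frac{19}{29 z} - \frac{z}{30}$)
$\frac{G{\left(-16,-9 \right)} - 4777}{4668 + 771} = \frac{\left(- \frac{19}{29 \left(-16\right)} - - \frac{8}{15}\right) - 4777}{4668 + 771} = \frac{\left(\left(- \frac{19}{29}\right) \left(- \frac{1}{16}\right) + \frac{8}{15}\right) - 4777}{5439} = \left(\left(\frac{19}{464} + \frac{8}{15}\right) - 4777\right) \frac{1}{5439} = \left(\frac{3997}{6960} - 4777\right) \frac{1}{5439} = \left(- \frac{33243923}{6960}\right) \frac{1}{5439} = - \frac{33243923}{37855440}$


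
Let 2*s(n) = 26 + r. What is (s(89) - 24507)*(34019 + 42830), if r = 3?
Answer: -3764448265/2 ≈ -1.8822e+9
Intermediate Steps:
s(n) = 29/2 (s(n) = (26 + 3)/2 = (½)*29 = 29/2)
(s(89) - 24507)*(34019 + 42830) = (29/2 - 24507)*(34019 + 42830) = -48985/2*76849 = -3764448265/2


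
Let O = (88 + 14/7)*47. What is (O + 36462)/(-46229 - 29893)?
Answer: -6782/12687 ≈ -0.53456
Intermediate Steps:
O = 4230 (O = (88 + 14*(⅐))*47 = (88 + 2)*47 = 90*47 = 4230)
(O + 36462)/(-46229 - 29893) = (4230 + 36462)/(-46229 - 29893) = 40692/(-76122) = 40692*(-1/76122) = -6782/12687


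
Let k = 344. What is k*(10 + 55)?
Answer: 22360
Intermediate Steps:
k*(10 + 55) = 344*(10 + 55) = 344*65 = 22360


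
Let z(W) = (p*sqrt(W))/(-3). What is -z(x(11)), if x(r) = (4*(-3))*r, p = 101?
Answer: 202*I*sqrt(33)/3 ≈ 386.8*I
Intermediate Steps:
x(r) = -12*r
z(W) = -101*sqrt(W)/3 (z(W) = (101*sqrt(W))/(-3) = (101*sqrt(W))*(-1/3) = -101*sqrt(W)/3)
-z(x(11)) = -(-101)*sqrt(-12*11)/3 = -(-101)*sqrt(-132)/3 = -(-101)*2*I*sqrt(33)/3 = -(-202)*I*sqrt(33)/3 = 202*I*sqrt(33)/3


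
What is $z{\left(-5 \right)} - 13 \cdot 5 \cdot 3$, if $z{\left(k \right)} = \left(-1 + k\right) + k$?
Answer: $-206$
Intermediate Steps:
$z{\left(k \right)} = -1 + 2 k$
$z{\left(-5 \right)} - 13 \cdot 5 \cdot 3 = \left(-1 + 2 \left(-5\right)\right) - 13 \cdot 5 \cdot 3 = \left(-1 - 10\right) - 195 = -11 - 195 = -206$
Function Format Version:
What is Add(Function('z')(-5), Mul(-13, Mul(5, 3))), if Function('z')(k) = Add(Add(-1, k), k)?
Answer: -206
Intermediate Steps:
Function('z')(k) = Add(-1, Mul(2, k))
Add(Function('z')(-5), Mul(-13, Mul(5, 3))) = Add(Add(-1, Mul(2, -5)), Mul(-13, Mul(5, 3))) = Add(Add(-1, -10), Mul(-13, 15)) = Add(-11, -195) = -206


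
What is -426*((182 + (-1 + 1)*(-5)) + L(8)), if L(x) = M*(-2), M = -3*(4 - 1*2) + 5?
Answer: -78384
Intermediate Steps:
M = -1 (M = -3*(4 - 2) + 5 = -3*2 + 5 = -6 + 5 = -1)
L(x) = 2 (L(x) = -1*(-2) = 2)
-426*((182 + (-1 + 1)*(-5)) + L(8)) = -426*((182 + (-1 + 1)*(-5)) + 2) = -426*((182 + 0*(-5)) + 2) = -426*((182 + 0) + 2) = -426*(182 + 2) = -426*184 = -78384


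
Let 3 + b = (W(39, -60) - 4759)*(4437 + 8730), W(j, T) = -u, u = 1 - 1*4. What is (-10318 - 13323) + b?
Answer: -62645896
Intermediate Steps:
u = -3 (u = 1 - 4 = -3)
W(j, T) = 3 (W(j, T) = -1*(-3) = 3)
b = -62622255 (b = -3 + (3 - 4759)*(4437 + 8730) = -3 - 4756*13167 = -3 - 62622252 = -62622255)
(-10318 - 13323) + b = (-10318 - 13323) - 62622255 = -23641 - 62622255 = -62645896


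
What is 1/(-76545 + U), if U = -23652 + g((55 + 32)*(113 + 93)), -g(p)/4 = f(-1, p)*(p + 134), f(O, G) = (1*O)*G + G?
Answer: -1/100197 ≈ -9.9803e-6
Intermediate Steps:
f(O, G) = G + G*O (f(O, G) = O*G + G = G*O + G = G + G*O)
g(p) = 0 (g(p) = -4*p*(1 - 1)*(p + 134) = -4*p*0*(134 + p) = -0*(134 + p) = -4*0 = 0)
U = -23652 (U = -23652 + 0 = -23652)
1/(-76545 + U) = 1/(-76545 - 23652) = 1/(-100197) = -1/100197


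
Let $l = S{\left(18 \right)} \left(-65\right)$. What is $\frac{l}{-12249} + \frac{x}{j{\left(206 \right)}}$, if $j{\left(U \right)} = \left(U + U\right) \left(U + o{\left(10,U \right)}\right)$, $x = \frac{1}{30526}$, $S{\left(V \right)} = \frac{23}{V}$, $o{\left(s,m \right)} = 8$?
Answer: $\frac{2011833845321}{296704431824688} \approx 0.0067806$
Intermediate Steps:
$x = \frac{1}{30526} \approx 3.2759 \cdot 10^{-5}$
$j{\left(U \right)} = 2 U \left(8 + U\right)$ ($j{\left(U \right)} = \left(U + U\right) \left(U + 8\right) = 2 U \left(8 + U\right)$)
$l = - \frac{1495}{18}$ ($l = \frac{23}{18} \left(-65\right) = - \frac{1495}{18} \approx -83.056$)
$\frac{l}{-12249} + \frac{x}{j{\left(206 \right)}} = - \frac{1495}{18 \left(-12249\right)} + \frac{1}{30526 \cdot 2 \cdot 206 \left(8 + 206\right)} = \left(- \frac{1495}{18}\right) \left(- \frac{1}{12249}\right) + \frac{1}{30526 \cdot 2 \cdot 206 \cdot 214} = \frac{1495}{220482} + \frac{1}{30526 \cdot 88168} = \frac{1495}{220482} + \frac{1}{30526} \cdot \frac{1}{88168} = \frac{1495}{220482} + \frac{1}{2691416368} = \frac{2011833845321}{296704431824688}$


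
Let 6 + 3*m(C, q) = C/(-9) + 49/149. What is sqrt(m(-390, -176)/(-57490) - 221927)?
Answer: I*sqrt(5862323734052770906)/5139606 ≈ 471.09*I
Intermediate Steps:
m(C, q) = -845/447 - C/27 (m(C, q) = -2 + (C/(-9) + 49/149)/3 = -2 + (C*(-1/9) + 49*(1/149))/3 = -2 + (-C/9 + 49/149)/3 = -2 + (49/149 - C/9)/3 = -2 + (49/447 - C/27) = -845/447 - C/27)
sqrt(m(-390, -176)/(-57490) - 221927) = sqrt((-845/447 - 1/27*(-390))/(-57490) - 221927) = sqrt((-845/447 + 130/9)*(-1/57490) - 221927) = sqrt((16835/1341)*(-1/57490) - 221927) = sqrt(-3367/15418818 - 221927) = sqrt(-3421852025653/15418818) = I*sqrt(5862323734052770906)/5139606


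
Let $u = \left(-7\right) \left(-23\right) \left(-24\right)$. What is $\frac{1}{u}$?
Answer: $- \frac{1}{3864} \approx -0.0002588$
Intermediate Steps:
$u = -3864$ ($u = 161 \left(-24\right) = -3864$)
$\frac{1}{u} = \frac{1}{-3864} = - \frac{1}{3864}$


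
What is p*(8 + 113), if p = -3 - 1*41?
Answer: -5324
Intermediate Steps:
p = -44 (p = -3 - 41 = -44)
p*(8 + 113) = -44*(8 + 113) = -44*121 = -5324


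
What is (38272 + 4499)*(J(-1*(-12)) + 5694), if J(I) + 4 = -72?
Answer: 240287478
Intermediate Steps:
J(I) = -76 (J(I) = -4 - 72 = -76)
(38272 + 4499)*(J(-1*(-12)) + 5694) = (38272 + 4499)*(-76 + 5694) = 42771*5618 = 240287478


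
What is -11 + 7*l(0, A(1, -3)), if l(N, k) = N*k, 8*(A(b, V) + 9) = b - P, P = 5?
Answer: -11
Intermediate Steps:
A(b, V) = -77/8 + b/8 (A(b, V) = -9 + (b - 1*5)/8 = -9 + (b - 5)/8 = -9 + (-5 + b)/8 = -9 + (-5/8 + b/8) = -77/8 + b/8)
-11 + 7*l(0, A(1, -3)) = -11 + 7*(0*(-77/8 + (1/8)*1)) = -11 + 7*(0*(-77/8 + 1/8)) = -11 + 7*(0*(-19/2)) = -11 + 7*0 = -11 + 0 = -11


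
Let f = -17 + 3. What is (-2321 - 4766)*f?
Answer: 99218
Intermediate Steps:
f = -14
(-2321 - 4766)*f = (-2321 - 4766)*(-14) = -7087*(-14) = 99218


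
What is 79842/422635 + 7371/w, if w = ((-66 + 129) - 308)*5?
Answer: -86212461/14792225 ≈ -5.8282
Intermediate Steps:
w = -1225 (w = (63 - 308)*5 = -245*5 = -1225)
79842/422635 + 7371/w = 79842/422635 + 7371/(-1225) = 79842*(1/422635) + 7371*(-1/1225) = 79842/422635 - 1053/175 = -86212461/14792225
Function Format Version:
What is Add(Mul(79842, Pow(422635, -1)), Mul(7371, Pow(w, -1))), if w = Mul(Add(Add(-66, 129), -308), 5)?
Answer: Rational(-86212461, 14792225) ≈ -5.8282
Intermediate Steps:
w = -1225 (w = Mul(Add(63, -308), 5) = Mul(-245, 5) = -1225)
Add(Mul(79842, Pow(422635, -1)), Mul(7371, Pow(w, -1))) = Add(Mul(79842, Pow(422635, -1)), Mul(7371, Pow(-1225, -1))) = Add(Mul(79842, Rational(1, 422635)), Mul(7371, Rational(-1, 1225))) = Add(Rational(79842, 422635), Rational(-1053, 175)) = Rational(-86212461, 14792225)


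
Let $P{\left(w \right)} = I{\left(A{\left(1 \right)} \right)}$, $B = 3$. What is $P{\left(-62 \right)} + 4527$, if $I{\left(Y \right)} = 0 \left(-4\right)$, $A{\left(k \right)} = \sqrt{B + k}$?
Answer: $4527$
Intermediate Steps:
$A{\left(k \right)} = \sqrt{3 + k}$
$I{\left(Y \right)} = 0$
$P{\left(w \right)} = 0$
$P{\left(-62 \right)} + 4527 = 0 + 4527 = 4527$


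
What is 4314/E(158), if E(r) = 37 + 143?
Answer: 719/30 ≈ 23.967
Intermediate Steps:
E(r) = 180
4314/E(158) = 4314/180 = 4314*(1/180) = 719/30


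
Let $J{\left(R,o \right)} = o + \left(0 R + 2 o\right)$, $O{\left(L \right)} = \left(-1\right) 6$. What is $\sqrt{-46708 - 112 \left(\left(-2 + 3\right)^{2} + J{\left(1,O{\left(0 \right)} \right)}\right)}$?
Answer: $2 i \sqrt{11201} \approx 211.67 i$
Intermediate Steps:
$O{\left(L \right)} = -6$
$J{\left(R,o \right)} = 3 o$ ($J{\left(R,o \right)} = o + \left(0 + 2 o\right) = o + 2 o = 3 o$)
$\sqrt{-46708 - 112 \left(\left(-2 + 3\right)^{2} + J{\left(1,O{\left(0 \right)} \right)}\right)} = \sqrt{-46708 - 112 \left(\left(-2 + 3\right)^{2} + 3 \left(-6\right)\right)} = \sqrt{-46708 - 112 \left(1^{2} - 18\right)} = \sqrt{-46708 - 112 \left(1 - 18\right)} = \sqrt{-46708 - -1904} = \sqrt{-46708 + 1904} = \sqrt{-44804} = 2 i \sqrt{11201}$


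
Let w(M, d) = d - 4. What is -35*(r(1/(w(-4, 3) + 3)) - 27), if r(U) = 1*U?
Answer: 1855/2 ≈ 927.50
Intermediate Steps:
w(M, d) = -4 + d
r(U) = U
-35*(r(1/(w(-4, 3) + 3)) - 27) = -35*(1/((-4 + 3) + 3) - 27) = -35*(1/(-1 + 3) - 27) = -35*(1/2 - 27) = -35*(½ - 27) = -35*(-53/2) = 1855/2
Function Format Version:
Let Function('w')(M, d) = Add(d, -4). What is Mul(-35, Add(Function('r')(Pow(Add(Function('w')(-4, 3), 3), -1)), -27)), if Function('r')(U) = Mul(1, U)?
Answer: Rational(1855, 2) ≈ 927.50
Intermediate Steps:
Function('w')(M, d) = Add(-4, d)
Function('r')(U) = U
Mul(-35, Add(Function('r')(Pow(Add(Function('w')(-4, 3), 3), -1)), -27)) = Mul(-35, Add(Pow(Add(Add(-4, 3), 3), -1), -27)) = Mul(-35, Add(Pow(Add(-1, 3), -1), -27)) = Mul(-35, Add(Pow(2, -1), -27)) = Mul(-35, Add(Rational(1, 2), -27)) = Mul(-35, Rational(-53, 2)) = Rational(1855, 2)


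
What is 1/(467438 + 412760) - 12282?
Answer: -10810591835/880198 ≈ -12282.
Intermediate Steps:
1/(467438 + 412760) - 12282 = 1/880198 - 12282 = -10810591835/880198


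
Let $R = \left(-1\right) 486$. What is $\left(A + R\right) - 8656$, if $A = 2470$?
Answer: $-6672$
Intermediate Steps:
$R = -486$
$\left(A + R\right) - 8656 = \left(2470 - 486\right) - 8656 = 1984 - 8656 = -6672$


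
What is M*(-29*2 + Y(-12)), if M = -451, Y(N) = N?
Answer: 31570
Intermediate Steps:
M*(-29*2 + Y(-12)) = -451*(-29*2 - 12) = -451*(-58 - 12) = -451*(-70) = 31570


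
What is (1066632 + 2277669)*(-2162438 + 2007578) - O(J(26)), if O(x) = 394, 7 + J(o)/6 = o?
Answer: -517898453254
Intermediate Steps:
J(o) = -42 + 6*o
(1066632 + 2277669)*(-2162438 + 2007578) - O(J(26)) = (1066632 + 2277669)*(-2162438 + 2007578) - 1*394 = 3344301*(-154860) - 394 = -517898452860 - 394 = -517898453254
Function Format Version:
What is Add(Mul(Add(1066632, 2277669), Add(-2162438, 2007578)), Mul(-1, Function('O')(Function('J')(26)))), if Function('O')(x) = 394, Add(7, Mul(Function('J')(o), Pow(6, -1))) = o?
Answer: -517898453254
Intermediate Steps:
Function('J')(o) = Add(-42, Mul(6, o))
Add(Mul(Add(1066632, 2277669), Add(-2162438, 2007578)), Mul(-1, Function('O')(Function('J')(26)))) = Add(Mul(Add(1066632, 2277669), Add(-2162438, 2007578)), Mul(-1, 394)) = Add(Mul(3344301, -154860), -394) = Add(-517898452860, -394) = -517898453254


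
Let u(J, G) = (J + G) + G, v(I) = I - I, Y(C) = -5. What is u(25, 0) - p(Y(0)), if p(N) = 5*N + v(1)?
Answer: 50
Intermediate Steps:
v(I) = 0
u(J, G) = J + 2*G (u(J, G) = (G + J) + G = J + 2*G)
p(N) = 5*N (p(N) = 5*N + 0 = 5*N)
u(25, 0) - p(Y(0)) = (25 + 2*0) - 5*(-5) = (25 + 0) - 1*(-25) = 25 + 25 = 50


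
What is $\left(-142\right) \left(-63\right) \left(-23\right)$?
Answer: $-205758$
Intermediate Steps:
$\left(-142\right) \left(-63\right) \left(-23\right) = 8946 \left(-23\right) = -205758$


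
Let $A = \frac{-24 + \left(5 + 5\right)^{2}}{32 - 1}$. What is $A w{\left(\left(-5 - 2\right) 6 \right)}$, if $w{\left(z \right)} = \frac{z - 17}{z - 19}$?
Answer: $\frac{4484}{1891} \approx 2.3712$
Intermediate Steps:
$w{\left(z \right)} = \frac{-17 + z}{-19 + z}$
$A = \frac{76}{31}$ ($A = \frac{-24 + 10^{2}}{31} = \left(-24 + 100\right) \frac{1}{31} = 76 \cdot \frac{1}{31} = \frac{76}{31} \approx 2.4516$)
$A w{\left(\left(-5 - 2\right) 6 \right)} = \frac{76 \frac{-17 + \left(-5 - 2\right) 6}{-19 + \left(-5 - 2\right) 6}}{31} = \frac{76 \frac{-17 - 42}{-19 - 42}}{31} = \frac{76 \frac{1}{-61} \left(-59\right)}{31} = \frac{76 \left(\left(- \frac{1}{61}\right) \left(-59\right)\right)}{31} = \frac{76}{31} \cdot \frac{59}{61} = \frac{4484}{1891}$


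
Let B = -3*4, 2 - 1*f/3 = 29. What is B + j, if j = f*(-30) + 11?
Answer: 2429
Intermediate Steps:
f = -81 (f = 6 - 3*29 = 6 - 87 = -81)
j = 2441 (j = -81*(-30) + 11 = 2430 + 11 = 2441)
B = -12
B + j = -12 + 2441 = 2429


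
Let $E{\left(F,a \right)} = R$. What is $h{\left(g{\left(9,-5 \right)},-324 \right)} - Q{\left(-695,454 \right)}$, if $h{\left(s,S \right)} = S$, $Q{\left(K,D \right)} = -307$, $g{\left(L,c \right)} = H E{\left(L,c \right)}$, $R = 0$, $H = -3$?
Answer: $-17$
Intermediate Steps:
$E{\left(F,a \right)} = 0$
$g{\left(L,c \right)} = 0$ ($g{\left(L,c \right)} = \left(-3\right) 0 = 0$)
$h{\left(g{\left(9,-5 \right)},-324 \right)} - Q{\left(-695,454 \right)} = -324 - -307 = -324 + 307 = -17$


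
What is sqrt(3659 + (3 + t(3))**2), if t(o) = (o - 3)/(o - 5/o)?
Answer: 2*sqrt(917) ≈ 60.564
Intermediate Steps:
t(o) = (-3 + o)/(o - 5/o)
sqrt(3659 + (3 + t(3))**2) = sqrt(3659 + (3 + 3*(-3 + 3)/(-5 + 3**2))**2) = sqrt(3659 + (3 + 3*0/(-5 + 9))**2) = sqrt(3659 + (3 + 3*0/4)**2) = sqrt(3659 + (3 + 3*(1/4)*0)**2) = sqrt(3659 + (3 + 0)**2) = sqrt(3659 + 3**2) = sqrt(3659 + 9) = sqrt(3668) = 2*sqrt(917)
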